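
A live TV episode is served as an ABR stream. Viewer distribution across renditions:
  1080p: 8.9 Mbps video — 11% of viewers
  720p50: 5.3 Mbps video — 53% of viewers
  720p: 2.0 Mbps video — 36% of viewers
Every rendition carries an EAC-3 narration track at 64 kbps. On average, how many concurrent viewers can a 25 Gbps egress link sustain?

Audio: 64 kbps = 0.064 Mbps.
Average per-viewer bitrate: 0.11×8.964 + 0.53×5.364 + 0.36×2.064 = 4.572 Mbps.
25 Gbps = 25,000 Mbps; 25,000 / 4.572 = 5468.07 → 5468.

5468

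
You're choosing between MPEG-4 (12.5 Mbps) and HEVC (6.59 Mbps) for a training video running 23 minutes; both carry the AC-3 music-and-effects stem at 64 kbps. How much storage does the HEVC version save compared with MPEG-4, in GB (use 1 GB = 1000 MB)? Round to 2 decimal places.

23 min = 1380 s
Audio: 64 kbps = 0.064 Mbps.
MPEG-4: 12.564 Mbps × 1380 s = 17338.3 Mb = 2.167 GB.
HEVC: 6.654 Mbps × 1380 s = 9182.5 Mb = 1.148 GB.
Saving: 2.167 − 1.148 = 1.019 GB.

1.02 GB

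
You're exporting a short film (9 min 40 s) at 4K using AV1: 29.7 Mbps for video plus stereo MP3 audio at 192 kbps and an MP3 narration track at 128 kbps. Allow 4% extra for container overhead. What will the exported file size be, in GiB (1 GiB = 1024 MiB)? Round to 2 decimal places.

9 min 40 s = 580 s
Audio total: 192 + 128 = 320 kbps = 0.320 Mbps.
Total bitrate: 29.7 + 0.320 = 30.020 Mbps.
Stream data: 30.020 Mbps × 580 s = 17411.6 Mb.
With 4% container overhead: ×1.04.
18,108 Mb = 2,263,508,000 bytes ÷ 1,073,741,824 = 2.108 GiB.

2.11 GiB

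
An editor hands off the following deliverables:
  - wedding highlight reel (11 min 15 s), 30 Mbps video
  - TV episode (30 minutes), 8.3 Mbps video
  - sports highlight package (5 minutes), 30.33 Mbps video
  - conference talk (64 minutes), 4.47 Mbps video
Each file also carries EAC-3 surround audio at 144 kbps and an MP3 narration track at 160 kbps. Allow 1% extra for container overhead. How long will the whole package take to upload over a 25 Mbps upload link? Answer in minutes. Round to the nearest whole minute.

43 minutes

Audio total: 144 + 160 = 304 kbps = 0.304 Mbps.
wedding highlight reel: 30.304 Mbps × 675 s × 1.01 = 20659.8 Mb
TV episode: 8.604 Mbps × 1800 s × 1.01 = 15642.1 Mb
sports highlight package: 30.634 Mbps × 300 s × 1.01 = 9282.1 Mb
conference talk: 4.774 Mbps × 3840 s × 1.01 = 18515.5 Mb
Total: 64099.4 Mb = 8012.4 MB.
At 25 Mbps: 64099.4 / 25 = 2564 s ≈ 42.7 minutes.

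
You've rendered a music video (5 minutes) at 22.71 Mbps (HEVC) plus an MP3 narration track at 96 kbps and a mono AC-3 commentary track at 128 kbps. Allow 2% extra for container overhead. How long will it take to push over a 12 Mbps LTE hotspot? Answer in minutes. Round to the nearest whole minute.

10 minutes

5 min = 300 s
Audio total: 96 + 128 = 224 kbps = 0.224 Mbps.
Total bitrate: 22.934 Mbps.
File: 22.934 Mbps × 300 s = 6880.2 Mb.
With 2% container overhead: ×1.02. → 7017.8 Mb.
At 12 Mbps: 7017.8 / 12 = 584.8 s ≈ 9.75 minutes.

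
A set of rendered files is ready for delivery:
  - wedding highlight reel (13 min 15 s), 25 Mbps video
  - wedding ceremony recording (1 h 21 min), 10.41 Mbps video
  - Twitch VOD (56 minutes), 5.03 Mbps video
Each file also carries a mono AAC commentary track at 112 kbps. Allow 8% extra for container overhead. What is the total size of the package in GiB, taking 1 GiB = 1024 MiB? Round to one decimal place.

11.1 GiB

Audio: 112 kbps = 0.112 Mbps.
wedding highlight reel: 25.112 Mbps × 795 s × 1.08 = 21561.2 Mb
wedding ceremony recording: 10.522 Mbps × 4860 s × 1.08 = 55227.9 Mb
Twitch VOD: 5.142 Mbps × 3360 s × 1.08 = 18659.3 Mb
Total: 95448.3 Mb = 11931.0 MB.
= 11.11 GiB.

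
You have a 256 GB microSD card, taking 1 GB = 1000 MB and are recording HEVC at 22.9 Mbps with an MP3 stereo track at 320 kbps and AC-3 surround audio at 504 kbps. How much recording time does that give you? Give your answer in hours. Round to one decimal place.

24.0 hours

Audio total: 320 + 504 = 824 kbps = 0.824 Mbps.
Total bitrate: 22.9 + 0.824 = 23.724 Mbps.
Capacity: 256 GB = 2,048,000 Mb.
Recording time: 2,048,000 / 23.724 = 86,326 s ≈ 24.0 hours.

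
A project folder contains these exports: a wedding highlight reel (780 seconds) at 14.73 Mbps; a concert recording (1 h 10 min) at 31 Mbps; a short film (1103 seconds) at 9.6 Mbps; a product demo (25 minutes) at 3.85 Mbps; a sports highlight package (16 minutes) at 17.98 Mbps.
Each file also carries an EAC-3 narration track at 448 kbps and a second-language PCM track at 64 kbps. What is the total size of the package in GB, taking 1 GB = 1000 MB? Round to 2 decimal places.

Audio total: 448 + 64 = 512 kbps = 0.512 Mbps.
wedding highlight reel: 15.242 Mbps × 780 s = 11888.8 Mb
concert recording: 31.512 Mbps × 4200 s = 132350.4 Mb
short film: 10.112 Mbps × 1103 s = 11153.5 Mb
product demo: 4.362 Mbps × 1500 s = 6543.0 Mb
sports highlight package: 18.492 Mbps × 960 s = 17752.3 Mb
Total: 179688.0 Mb = 22461.0 MB.
= 22.46 GB.

22.46 GB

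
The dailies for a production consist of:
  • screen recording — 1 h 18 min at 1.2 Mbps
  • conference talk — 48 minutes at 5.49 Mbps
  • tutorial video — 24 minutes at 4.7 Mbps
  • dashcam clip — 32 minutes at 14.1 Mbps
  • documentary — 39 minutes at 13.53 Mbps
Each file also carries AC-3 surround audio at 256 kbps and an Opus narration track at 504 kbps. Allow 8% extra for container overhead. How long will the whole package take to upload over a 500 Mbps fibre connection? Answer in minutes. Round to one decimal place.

Audio total: 256 + 504 = 760 kbps = 0.760 Mbps.
screen recording: 1.960 Mbps × 4680 s × 1.08 = 9906.6 Mb
conference talk: 6.250 Mbps × 2880 s × 1.08 = 19440.0 Mb
tutorial video: 5.460 Mbps × 1440 s × 1.08 = 8491.4 Mb
dashcam clip: 14.860 Mbps × 1920 s × 1.08 = 30813.7 Mb
documentary: 14.290 Mbps × 2340 s × 1.08 = 36113.7 Mb
Total: 104765.4 Mb = 13095.7 MB.
At 500 Mbps: 104765.4 / 500 = 210 s ≈ 3.49 minutes.

3.5 minutes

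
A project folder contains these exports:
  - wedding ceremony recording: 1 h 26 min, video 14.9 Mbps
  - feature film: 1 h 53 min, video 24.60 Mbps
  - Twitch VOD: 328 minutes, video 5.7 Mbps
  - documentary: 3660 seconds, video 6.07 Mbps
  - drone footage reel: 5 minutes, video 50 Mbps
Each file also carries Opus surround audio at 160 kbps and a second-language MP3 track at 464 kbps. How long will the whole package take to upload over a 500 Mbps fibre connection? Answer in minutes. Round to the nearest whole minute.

14 minutes

Audio total: 160 + 464 = 624 kbps = 0.624 Mbps.
wedding ceremony recording: 15.524 Mbps × 5160 s = 80103.8 Mb
feature film: 25.224 Mbps × 6780 s = 171018.7 Mb
Twitch VOD: 6.324 Mbps × 19680 s = 124456.3 Mb
documentary: 6.694 Mbps × 3660 s = 24500.0 Mb
drone footage reel: 50.624 Mbps × 300 s = 15187.2 Mb
Total: 415266.1 Mb = 51908.3 MB.
At 500 Mbps: 415266.1 / 500 = 831 s ≈ 13.8 minutes.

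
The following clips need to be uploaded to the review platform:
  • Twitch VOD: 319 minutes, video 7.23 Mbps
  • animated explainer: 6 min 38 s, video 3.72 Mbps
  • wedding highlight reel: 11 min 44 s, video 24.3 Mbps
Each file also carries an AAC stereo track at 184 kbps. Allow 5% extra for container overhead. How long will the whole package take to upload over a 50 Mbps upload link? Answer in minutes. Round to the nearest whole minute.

56 minutes

Audio: 184 kbps = 0.184 Mbps.
Twitch VOD: 7.414 Mbps × 19140 s × 1.05 = 148999.2 Mb
animated explainer: 3.904 Mbps × 398 s × 1.05 = 1631.5 Mb
wedding highlight reel: 24.484 Mbps × 704 s × 1.05 = 18098.6 Mb
Total: 168729.2 Mb = 21091.2 MB.
At 50 Mbps: 168729.2 / 50 = 3375 s ≈ 56.2 minutes.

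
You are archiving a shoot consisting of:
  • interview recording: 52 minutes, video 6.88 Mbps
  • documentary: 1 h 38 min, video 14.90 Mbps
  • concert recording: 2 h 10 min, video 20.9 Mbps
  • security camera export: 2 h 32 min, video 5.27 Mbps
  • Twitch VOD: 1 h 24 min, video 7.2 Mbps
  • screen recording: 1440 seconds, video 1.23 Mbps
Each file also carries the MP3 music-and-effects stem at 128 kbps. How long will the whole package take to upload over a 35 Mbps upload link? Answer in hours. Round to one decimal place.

2.9 hours

Audio: 128 kbps = 0.128 Mbps.
interview recording: 7.008 Mbps × 3120 s = 21865.0 Mb
documentary: 15.028 Mbps × 5880 s = 88364.6 Mb
concert recording: 21.028 Mbps × 7800 s = 164018.4 Mb
security camera export: 5.398 Mbps × 9120 s = 49229.8 Mb
Twitch VOD: 7.328 Mbps × 5040 s = 36933.1 Mb
screen recording: 1.358 Mbps × 1440 s = 1955.5 Mb
Total: 362366.4 Mb = 45295.8 MB.
At 35 Mbps: 362366.4 / 35 = 10353 s ≈ 2.88 hours.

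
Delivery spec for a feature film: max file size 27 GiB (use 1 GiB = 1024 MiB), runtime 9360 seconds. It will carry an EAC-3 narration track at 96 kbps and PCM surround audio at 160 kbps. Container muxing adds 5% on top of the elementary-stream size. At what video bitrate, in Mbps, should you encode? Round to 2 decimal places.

Budget: 27 GiB = 231928.2 Mb.
Stream payload after overhead: 231928.2 / 1.05 = 220884.0 Mb.
Total bitrate budget: 220884.0 Mb / 9360 s = 23.599 Mbps.
Audio total: 96 + 160 = 256 kbps = 0.256 Mbps.
Video: 23.599 − 0.256 = 23.343 Mbps.

23.34 Mbps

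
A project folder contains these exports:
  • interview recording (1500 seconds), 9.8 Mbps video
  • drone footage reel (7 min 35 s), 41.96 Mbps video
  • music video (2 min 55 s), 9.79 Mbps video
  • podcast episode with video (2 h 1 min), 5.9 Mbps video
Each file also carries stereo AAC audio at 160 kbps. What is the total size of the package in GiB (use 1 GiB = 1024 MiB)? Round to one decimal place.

Audio: 160 kbps = 0.160 Mbps.
interview recording: 9.960 Mbps × 1500 s = 14940.0 Mb
drone footage reel: 42.120 Mbps × 455 s = 19164.6 Mb
music video: 9.950 Mbps × 175 s = 1741.2 Mb
podcast episode with video: 6.060 Mbps × 7260 s = 43995.6 Mb
Total: 79841.4 Mb = 9980.2 MB.
= 9.295 GiB.

9.3 GiB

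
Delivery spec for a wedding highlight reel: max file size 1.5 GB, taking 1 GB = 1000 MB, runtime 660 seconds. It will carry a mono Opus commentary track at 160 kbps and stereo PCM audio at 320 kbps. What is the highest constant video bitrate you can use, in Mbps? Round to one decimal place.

Budget: 1.5 GB = 12000.0 Mb.
Total bitrate budget: 12000.0 Mb / 660 s = 18.182 Mbps.
Audio total: 160 + 320 = 480 kbps = 0.480 Mbps.
Video: 18.182 − 0.480 = 17.702 Mbps.

17.7 Mbps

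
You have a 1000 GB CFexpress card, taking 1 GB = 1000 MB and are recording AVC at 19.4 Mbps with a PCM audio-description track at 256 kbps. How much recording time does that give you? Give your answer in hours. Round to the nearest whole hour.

Audio: 256 kbps = 0.256 Mbps.
Total bitrate: 19.4 + 0.256 = 19.656 Mbps.
Capacity: 1000 GB = 8,000,000 Mb.
Recording time: 8,000,000 / 19.656 = 407,000 s ≈ 113 hours.

113 hours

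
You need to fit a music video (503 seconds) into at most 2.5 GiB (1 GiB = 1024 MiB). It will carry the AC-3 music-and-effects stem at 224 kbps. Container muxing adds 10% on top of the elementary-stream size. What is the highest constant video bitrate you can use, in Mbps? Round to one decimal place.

38.6 Mbps

Budget: 2.5 GiB = 21474.8 Mb.
Stream payload after overhead: 21474.8 / 1.10 = 19522.6 Mb.
Total bitrate budget: 19522.6 Mb / 503 s = 38.812 Mbps.
Audio: 224 kbps = 0.224 Mbps.
Video: 38.812 − 0.224 = 38.588 Mbps.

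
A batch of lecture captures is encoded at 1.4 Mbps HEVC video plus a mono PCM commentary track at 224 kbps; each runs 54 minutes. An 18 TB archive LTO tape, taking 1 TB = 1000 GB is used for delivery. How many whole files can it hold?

27367

54 min = 3240 s
Audio: 224 kbps = 0.224 Mbps.
Total bitrate: 1.624 Mbps.
Per item: 1.624 Mbps × 3240 s = 5,262 Mb = 657.7 MB.
Capacity: 18 TB = 144,000,000 Mb; 27367.27 items → 27367 complete.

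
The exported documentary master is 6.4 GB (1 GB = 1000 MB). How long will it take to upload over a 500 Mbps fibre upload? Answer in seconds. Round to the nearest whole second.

102 seconds

File: 6.4 GB = 51200.0 Mb.
At 500 Mbps: 51200.0 / 500 = 102.4 s ≈ 102 seconds.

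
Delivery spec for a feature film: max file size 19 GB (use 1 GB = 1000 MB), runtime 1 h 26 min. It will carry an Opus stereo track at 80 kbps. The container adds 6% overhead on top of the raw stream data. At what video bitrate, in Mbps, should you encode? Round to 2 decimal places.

Budget: 19 GB = 152000.0 Mb.
Stream payload after overhead: 152000.0 / 1.06 = 143396.2 Mb.
1 h 26 min = 86 min = 5160 s
Total bitrate budget: 143396.2 Mb / 5160 s = 27.790 Mbps.
Audio: 80 kbps = 0.080 Mbps.
Video: 27.790 − 0.080 = 27.710 Mbps.

27.71 Mbps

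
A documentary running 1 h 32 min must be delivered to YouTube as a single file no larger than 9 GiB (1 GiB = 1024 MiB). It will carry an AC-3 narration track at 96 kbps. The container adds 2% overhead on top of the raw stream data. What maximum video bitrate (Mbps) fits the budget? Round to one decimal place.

13.6 Mbps

Budget: 9 GiB = 77309.4 Mb.
Stream payload after overhead: 77309.4 / 1.02 = 75793.5 Mb.
1 h 32 min = 92 min = 5520 s
Total bitrate budget: 75793.5 Mb / 5520 s = 13.731 Mbps.
Audio: 96 kbps = 0.096 Mbps.
Video: 13.731 − 0.096 = 13.635 Mbps.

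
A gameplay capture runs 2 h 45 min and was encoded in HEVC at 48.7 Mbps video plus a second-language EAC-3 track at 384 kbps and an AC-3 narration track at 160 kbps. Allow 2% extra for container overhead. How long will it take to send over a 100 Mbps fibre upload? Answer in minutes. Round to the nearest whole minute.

83 minutes

2 h 45 min = 165 min = 9900 s
Audio total: 384 + 160 = 544 kbps = 0.544 Mbps.
Total bitrate: 49.244 Mbps.
File: 49.244 Mbps × 9900 s = 487515.6 Mb.
With 2% container overhead: ×1.02. → 497265.9 Mb.
At 100 Mbps: 497265.9 / 100 = 4972.7 s ≈ 82.9 minutes.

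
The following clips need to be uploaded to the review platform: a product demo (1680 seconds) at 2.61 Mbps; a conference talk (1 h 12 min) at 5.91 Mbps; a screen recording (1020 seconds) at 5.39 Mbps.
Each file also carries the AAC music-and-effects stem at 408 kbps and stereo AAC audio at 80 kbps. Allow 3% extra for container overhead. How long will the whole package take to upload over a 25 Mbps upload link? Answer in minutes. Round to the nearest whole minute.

Audio total: 408 + 80 = 488 kbps = 0.488 Mbps.
product demo: 3.098 Mbps × 1680 s × 1.03 = 5360.8 Mb
conference talk: 6.398 Mbps × 4320 s × 1.03 = 28468.5 Mb
screen recording: 5.878 Mbps × 1020 s × 1.03 = 6175.4 Mb
Total: 40004.7 Mb = 5000.6 MB.
At 25 Mbps: 40004.7 / 25 = 1600 s ≈ 26.7 minutes.

27 minutes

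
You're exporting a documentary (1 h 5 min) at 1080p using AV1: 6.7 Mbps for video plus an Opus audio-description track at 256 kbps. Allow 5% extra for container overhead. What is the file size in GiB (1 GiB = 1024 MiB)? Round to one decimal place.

3.3 GiB

1 h 5 min = 65 min = 3900 s
Audio: 256 kbps = 0.256 Mbps.
Total bitrate: 6.7 + 0.256 = 6.956 Mbps.
Stream data: 6.956 Mbps × 3900 s = 27128.4 Mb.
With 5% container overhead: ×1.05.
28,485 Mb = 3,560,602,500 bytes ÷ 1,073,741,824 = 3.316 GiB.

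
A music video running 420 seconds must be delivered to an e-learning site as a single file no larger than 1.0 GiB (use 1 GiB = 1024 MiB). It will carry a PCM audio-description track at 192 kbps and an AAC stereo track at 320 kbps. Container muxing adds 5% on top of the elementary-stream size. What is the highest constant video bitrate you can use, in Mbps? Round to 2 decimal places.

Budget: 1.0 GiB = 8589.9 Mb.
Stream payload after overhead: 8589.9 / 1.05 = 8180.9 Mb.
Total bitrate budget: 8180.9 Mb / 420 s = 19.478 Mbps.
Audio total: 192 + 320 = 512 kbps = 0.512 Mbps.
Video: 19.478 − 0.512 = 18.966 Mbps.

18.97 Mbps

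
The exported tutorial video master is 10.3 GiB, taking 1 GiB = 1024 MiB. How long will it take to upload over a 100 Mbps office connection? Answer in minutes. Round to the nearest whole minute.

15 minutes

File: 10.3 GiB = 88476.3 Mb.
At 100 Mbps: 88476.3 / 100 = 884.8 s ≈ 14.7 minutes.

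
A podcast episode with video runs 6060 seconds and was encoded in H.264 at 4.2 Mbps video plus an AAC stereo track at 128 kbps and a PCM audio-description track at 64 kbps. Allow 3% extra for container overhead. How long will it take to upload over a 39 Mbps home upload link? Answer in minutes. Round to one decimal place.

Audio total: 128 + 64 = 192 kbps = 0.192 Mbps.
Total bitrate: 4.392 Mbps.
File: 4.392 Mbps × 6060 s = 26615.5 Mb.
With 3% container overhead: ×1.03. → 27414.0 Mb.
At 39 Mbps: 27414.0 / 39 = 702.9 s ≈ 11.7 minutes.

11.7 minutes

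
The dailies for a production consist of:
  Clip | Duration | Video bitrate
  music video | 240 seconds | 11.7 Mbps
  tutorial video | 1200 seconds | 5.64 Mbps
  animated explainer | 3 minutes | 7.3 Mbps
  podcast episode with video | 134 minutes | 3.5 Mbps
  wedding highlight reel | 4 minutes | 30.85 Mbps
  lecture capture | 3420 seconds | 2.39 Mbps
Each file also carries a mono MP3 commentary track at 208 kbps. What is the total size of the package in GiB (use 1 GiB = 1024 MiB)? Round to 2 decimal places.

6.68 GiB

Audio: 208 kbps = 0.208 Mbps.
music video: 11.908 Mbps × 240 s = 2857.9 Mb
tutorial video: 5.848 Mbps × 1200 s = 7017.6 Mb
animated explainer: 7.508 Mbps × 180 s = 1351.4 Mb
podcast episode with video: 3.708 Mbps × 8040 s = 29812.3 Mb
wedding highlight reel: 31.058 Mbps × 240 s = 7453.9 Mb
lecture capture: 2.598 Mbps × 3420 s = 8885.2 Mb
Total: 57378.4 Mb = 7172.3 MB.
= 6.680 GiB.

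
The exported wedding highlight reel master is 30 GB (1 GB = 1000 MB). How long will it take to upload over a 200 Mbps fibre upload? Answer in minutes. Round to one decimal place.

20.0 minutes

File: 30 GB = 240000.0 Mb.
At 200 Mbps: 240000.0 / 200 = 1200.0 s ≈ 20 minutes.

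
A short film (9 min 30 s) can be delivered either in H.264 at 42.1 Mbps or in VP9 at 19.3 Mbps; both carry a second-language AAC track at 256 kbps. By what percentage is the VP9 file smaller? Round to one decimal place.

9 min 30 s = 570 s
Audio: 256 kbps = 0.256 Mbps.
H.264: 42.356 Mbps × 570 s = 24142.9 Mb = 2.811 GiB.
VP9: 19.556 Mbps × 570 s = 11146.9 Mb = 1.298 GiB.
Reduction: (1 − 1.298/2.811) × 100 = 53.83%.

53.8%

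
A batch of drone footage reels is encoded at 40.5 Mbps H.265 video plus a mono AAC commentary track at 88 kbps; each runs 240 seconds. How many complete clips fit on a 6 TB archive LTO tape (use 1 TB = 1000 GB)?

4927

Audio: 88 kbps = 0.088 Mbps.
Total bitrate: 40.588 Mbps.
Per item: 40.588 Mbps × 240 s = 9,741 Mb = 1,218 MB.
Capacity: 6 TB = 48,000,000 Mb; 4927.56 items → 4927 complete.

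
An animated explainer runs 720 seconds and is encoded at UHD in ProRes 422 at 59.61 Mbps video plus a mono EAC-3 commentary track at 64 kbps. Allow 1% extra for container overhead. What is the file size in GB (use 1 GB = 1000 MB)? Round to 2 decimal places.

5.42 GB

Audio: 64 kbps = 0.064 Mbps.
Total bitrate: 59.61 + 0.064 = 59.674 Mbps.
Stream data: 59.674 Mbps × 720 s = 42965.3 Mb.
With 1% container overhead: ×1.01.
43,395 Mb ÷ 8 = 5,424 MB → 5.424 GB.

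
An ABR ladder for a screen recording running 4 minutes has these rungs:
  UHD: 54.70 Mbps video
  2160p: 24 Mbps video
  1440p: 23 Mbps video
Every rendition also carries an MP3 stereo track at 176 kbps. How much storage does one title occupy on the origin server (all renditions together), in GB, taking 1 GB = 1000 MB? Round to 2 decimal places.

3.07 GB

4 min = 240 s
Audio: 176 kbps = 0.176 Mbps.
Sum of rendition bitrates: (54.70+0.176) + (24+0.176) + (23+0.176) = 102.228 Mbps.
× 240 s = 24,535 Mb = 3,067 MB = 3.067 GB.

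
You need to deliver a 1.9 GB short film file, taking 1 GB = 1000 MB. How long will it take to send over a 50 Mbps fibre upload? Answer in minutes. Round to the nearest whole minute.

5 minutes

File: 1.9 GB = 15200.0 Mb.
At 50 Mbps: 15200.0 / 50 = 304.0 s ≈ 5.07 minutes.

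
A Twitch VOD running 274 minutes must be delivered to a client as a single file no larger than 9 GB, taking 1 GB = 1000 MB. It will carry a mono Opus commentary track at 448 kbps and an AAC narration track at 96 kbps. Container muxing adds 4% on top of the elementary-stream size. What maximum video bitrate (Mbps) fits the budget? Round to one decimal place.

Budget: 9 GB = 72000.0 Mb.
Stream payload after overhead: 72000.0 / 1.04 = 69230.8 Mb.
274 min = 16440 s
Total bitrate budget: 69230.8 Mb / 16440 s = 4.211 Mbps.
Audio total: 448 + 96 = 544 kbps = 0.544 Mbps.
Video: 4.211 − 0.544 = 3.667 Mbps.

3.7 Mbps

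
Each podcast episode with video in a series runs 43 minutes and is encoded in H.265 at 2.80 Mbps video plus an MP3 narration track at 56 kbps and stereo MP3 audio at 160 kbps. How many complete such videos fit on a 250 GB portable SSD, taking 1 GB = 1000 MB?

43 min = 2580 s
Audio total: 56 + 160 = 216 kbps = 0.216 Mbps.
Total bitrate: 3.016 Mbps.
Per item: 3.016 Mbps × 2580 s = 7,781 Mb = 972.7 MB.
Capacity: 250 GB = 2,000,000 Mb; 257.03 items → 257 complete.

257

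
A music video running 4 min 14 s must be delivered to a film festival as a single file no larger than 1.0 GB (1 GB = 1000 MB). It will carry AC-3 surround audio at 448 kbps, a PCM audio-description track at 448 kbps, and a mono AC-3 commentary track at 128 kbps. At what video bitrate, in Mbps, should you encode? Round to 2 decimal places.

Budget: 1.0 GB = 8000.0 Mb.
4 min 14 s = 254 s
Total bitrate budget: 8000.0 Mb / 254 s = 31.496 Mbps.
Audio total: 448 + 448 + 128 = 1024 kbps = 1.024 Mbps.
Video: 31.496 − 1.024 = 30.472 Mbps.

30.47 Mbps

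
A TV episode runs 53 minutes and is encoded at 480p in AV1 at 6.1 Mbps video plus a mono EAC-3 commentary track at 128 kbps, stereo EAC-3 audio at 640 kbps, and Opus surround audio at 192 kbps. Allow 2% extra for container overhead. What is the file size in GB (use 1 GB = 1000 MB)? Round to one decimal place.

53 min = 3180 s
Audio total: 128 + 640 + 192 = 960 kbps = 0.960 Mbps.
Total bitrate: 6.1 + 0.960 = 7.060 Mbps.
Stream data: 7.060 Mbps × 3180 s = 22450.8 Mb.
With 2% container overhead: ×1.02.
22,900 Mb ÷ 8 = 2,862 MB → 2.862 GB.

2.9 GB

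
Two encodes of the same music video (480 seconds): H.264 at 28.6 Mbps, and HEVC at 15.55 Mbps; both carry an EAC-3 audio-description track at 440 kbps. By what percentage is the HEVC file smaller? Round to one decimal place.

Audio: 440 kbps = 0.440 Mbps.
H.264: 29.040 Mbps × 480 s = 13939.2 Mb = 1.742 GB.
HEVC: 15.990 Mbps × 480 s = 7675.2 Mb = 0.959 GB.
Reduction: (1 − 0.959/1.742) × 100 = 44.94%.

44.9%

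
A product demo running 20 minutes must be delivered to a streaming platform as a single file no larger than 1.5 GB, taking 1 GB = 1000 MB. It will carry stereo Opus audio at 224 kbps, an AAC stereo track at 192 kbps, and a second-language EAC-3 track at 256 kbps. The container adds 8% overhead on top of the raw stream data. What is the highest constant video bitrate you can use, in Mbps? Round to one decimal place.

Budget: 1.5 GB = 12000.0 Mb.
Stream payload after overhead: 12000.0 / 1.08 = 11111.1 Mb.
20 min = 1200 s
Total bitrate budget: 11111.1 Mb / 1200 s = 9.259 Mbps.
Audio total: 224 + 192 + 256 = 672 kbps = 0.672 Mbps.
Video: 9.259 − 0.672 = 8.587 Mbps.

8.6 Mbps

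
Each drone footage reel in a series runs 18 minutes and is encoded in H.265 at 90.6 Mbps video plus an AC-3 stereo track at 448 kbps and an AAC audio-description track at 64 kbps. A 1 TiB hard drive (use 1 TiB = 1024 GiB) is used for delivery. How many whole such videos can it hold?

18 min = 1080 s
Audio total: 448 + 64 = 512 kbps = 0.512 Mbps.
Total bitrate: 91.112 Mbps.
Per item: 91.112 Mbps × 1080 s = 98,401 Mb = 12,300 MB.
Capacity: 1 TiB = 8,796,093 Mb; 89.39 items → 89 complete.

89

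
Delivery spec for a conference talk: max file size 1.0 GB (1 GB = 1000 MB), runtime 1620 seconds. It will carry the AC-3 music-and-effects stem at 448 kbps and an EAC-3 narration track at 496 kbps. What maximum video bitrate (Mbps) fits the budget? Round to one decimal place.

4.0 Mbps

Budget: 1.0 GB = 8000.0 Mb.
Total bitrate budget: 8000.0 Mb / 1620 s = 4.938 Mbps.
Audio total: 448 + 496 = 944 kbps = 0.944 Mbps.
Video: 4.938 − 0.944 = 3.994 Mbps.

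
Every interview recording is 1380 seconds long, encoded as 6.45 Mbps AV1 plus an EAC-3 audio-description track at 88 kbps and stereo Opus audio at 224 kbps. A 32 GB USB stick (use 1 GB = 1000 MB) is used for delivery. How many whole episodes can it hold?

27

Audio total: 88 + 224 = 312 kbps = 0.312 Mbps.
Total bitrate: 6.762 Mbps.
Per item: 6.762 Mbps × 1380 s = 9,332 Mb = 1,166 MB.
Capacity: 32 GB = 256,000 Mb; 27.43 items → 27 complete.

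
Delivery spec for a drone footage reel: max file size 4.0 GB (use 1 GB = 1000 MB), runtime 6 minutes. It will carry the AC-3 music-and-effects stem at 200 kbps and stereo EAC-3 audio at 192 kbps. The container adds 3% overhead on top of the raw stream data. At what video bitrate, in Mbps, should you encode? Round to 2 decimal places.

85.91 Mbps

Budget: 4.0 GB = 32000.0 Mb.
Stream payload after overhead: 32000.0 / 1.03 = 31068.0 Mb.
6 min = 360 s
Total bitrate budget: 31068.0 Mb / 360 s = 86.300 Mbps.
Audio total: 200 + 192 = 392 kbps = 0.392 Mbps.
Video: 86.300 − 0.392 = 85.908 Mbps.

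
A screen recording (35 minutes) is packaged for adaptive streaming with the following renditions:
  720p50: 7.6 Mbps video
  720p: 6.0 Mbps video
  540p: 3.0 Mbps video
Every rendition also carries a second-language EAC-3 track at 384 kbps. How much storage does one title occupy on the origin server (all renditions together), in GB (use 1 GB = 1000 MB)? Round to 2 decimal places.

35 min = 2100 s
Audio: 384 kbps = 0.384 Mbps.
Sum of rendition bitrates: (7.6+0.384) + (6.0+0.384) + (3.0+0.384) = 17.752 Mbps.
× 2100 s = 37,279 Mb = 4,660 MB = 4.660 GB.

4.66 GB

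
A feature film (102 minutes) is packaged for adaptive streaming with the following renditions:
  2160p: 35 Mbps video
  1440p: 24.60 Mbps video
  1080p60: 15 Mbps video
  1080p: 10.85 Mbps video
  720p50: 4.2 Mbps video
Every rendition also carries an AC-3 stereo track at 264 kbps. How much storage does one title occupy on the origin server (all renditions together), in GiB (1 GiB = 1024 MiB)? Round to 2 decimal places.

102 min = 6120 s
Audio: 264 kbps = 0.264 Mbps.
Sum of rendition bitrates: (35+0.264) + (24.60+0.264) + (15+0.264) + (10.85+0.264) + (4.2+0.264) = 90.970 Mbps.
× 6120 s = 556,736 Mb = 69,592 MB = 64.81 GiB.

64.81 GiB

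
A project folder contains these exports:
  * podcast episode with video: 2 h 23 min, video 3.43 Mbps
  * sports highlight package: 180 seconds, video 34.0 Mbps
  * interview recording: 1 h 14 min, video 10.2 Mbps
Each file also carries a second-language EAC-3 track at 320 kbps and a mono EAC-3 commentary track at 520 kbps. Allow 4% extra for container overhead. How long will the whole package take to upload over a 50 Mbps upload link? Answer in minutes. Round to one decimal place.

Audio total: 320 + 520 = 840 kbps = 0.840 Mbps.
podcast episode with video: 4.270 Mbps × 8580 s × 1.04 = 38102.1 Mb
sports highlight package: 34.840 Mbps × 180 s × 1.04 = 6522.0 Mb
interview recording: 11.040 Mbps × 4440 s × 1.04 = 50978.3 Mb
Total: 95602.4 Mb = 11950.3 MB.
At 50 Mbps: 95602.4 / 50 = 1912 s ≈ 31.9 minutes.

31.9 minutes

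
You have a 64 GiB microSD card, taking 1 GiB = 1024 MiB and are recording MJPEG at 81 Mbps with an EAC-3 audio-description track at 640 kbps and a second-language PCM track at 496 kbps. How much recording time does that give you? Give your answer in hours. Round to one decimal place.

1.9 hours

Audio total: 640 + 496 = 1136 kbps = 1.136 Mbps.
Total bitrate: 81 + 1.136 = 82.136 Mbps.
Capacity: 64 GiB = 549,756 Mb.
Recording time: 549,756 / 82.136 = 6,693 s ≈ 1.86 hours.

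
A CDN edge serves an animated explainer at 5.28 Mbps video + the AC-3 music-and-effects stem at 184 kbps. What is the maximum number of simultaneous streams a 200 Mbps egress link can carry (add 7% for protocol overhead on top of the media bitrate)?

34

Audio: 184 kbps = 0.184 Mbps.
Per-viewer media rate: 5.464 Mbps.
On the wire with 7% overhead: 5.846 Mbps.
200 Mbps = 200.0 Mbps; 200.0 / 5.846 = 34.21 → 34 viewers.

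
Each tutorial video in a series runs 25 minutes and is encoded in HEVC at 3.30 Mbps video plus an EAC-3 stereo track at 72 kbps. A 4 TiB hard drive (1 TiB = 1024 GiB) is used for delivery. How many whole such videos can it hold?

6956

25 min = 1500 s
Audio: 72 kbps = 0.072 Mbps.
Total bitrate: 3.372 Mbps.
Per item: 3.372 Mbps × 1500 s = 5,058 Mb = 632.2 MB.
Capacity: 4 TiB = 35,184,372 Mb; 6956.18 items → 6956 complete.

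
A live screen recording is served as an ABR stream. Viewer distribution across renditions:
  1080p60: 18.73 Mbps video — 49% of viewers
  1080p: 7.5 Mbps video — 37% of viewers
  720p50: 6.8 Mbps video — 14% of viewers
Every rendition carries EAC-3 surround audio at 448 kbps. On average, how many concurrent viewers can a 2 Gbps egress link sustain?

Audio: 448 kbps = 0.448 Mbps.
Average per-viewer bitrate: 0.49×19.178 + 0.37×7.948 + 0.14×7.248 = 13.353 Mbps.
2 Gbps = 2,000 Mbps; 2,000 / 13.353 = 149.78 → 149.

149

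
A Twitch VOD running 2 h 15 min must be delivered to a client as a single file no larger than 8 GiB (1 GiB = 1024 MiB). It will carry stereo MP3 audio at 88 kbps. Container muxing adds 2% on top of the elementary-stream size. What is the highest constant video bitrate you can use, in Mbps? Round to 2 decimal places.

Budget: 8 GiB = 68719.5 Mb.
Stream payload after overhead: 68719.5 / 1.02 = 67372.0 Mb.
2 h 15 min = 135 min = 8100 s
Total bitrate budget: 67372.0 Mb / 8100 s = 8.318 Mbps.
Audio: 88 kbps = 0.088 Mbps.
Video: 8.318 − 0.088 = 8.230 Mbps.

8.23 Mbps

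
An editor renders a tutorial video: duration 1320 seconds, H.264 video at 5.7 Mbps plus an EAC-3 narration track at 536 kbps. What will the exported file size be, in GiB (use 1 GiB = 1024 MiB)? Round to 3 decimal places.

Audio: 536 kbps = 0.536 Mbps.
Total bitrate: 5.7 + 0.536 = 6.236 Mbps.
Stream data: 6.236 Mbps × 1320 s = 8231.5 Mb.
8,232 Mb = 1,028,940,000 bytes ÷ 1,073,741,824 = 0.9583 GiB.

0.958 GiB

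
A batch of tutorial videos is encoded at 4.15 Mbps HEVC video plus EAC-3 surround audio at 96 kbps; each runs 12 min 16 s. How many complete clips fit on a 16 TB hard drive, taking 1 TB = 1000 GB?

40959

12 min 16 s = 736 s
Audio: 96 kbps = 0.096 Mbps.
Total bitrate: 4.246 Mbps.
Per item: 4.246 Mbps × 736 s = 3,125 Mb = 390.6 MB.
Capacity: 16 TB = 128,000,000 Mb; 40959.27 items → 40959 complete.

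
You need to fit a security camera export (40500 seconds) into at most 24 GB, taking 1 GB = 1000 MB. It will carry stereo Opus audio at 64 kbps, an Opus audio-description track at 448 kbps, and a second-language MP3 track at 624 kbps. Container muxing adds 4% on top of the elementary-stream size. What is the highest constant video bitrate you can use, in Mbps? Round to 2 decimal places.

Budget: 24 GB = 192000.0 Mb.
Stream payload after overhead: 192000.0 / 1.04 = 184615.4 Mb.
Total bitrate budget: 184615.4 Mb / 40500 s = 4.558 Mbps.
Audio total: 64 + 448 + 624 = 1136 kbps = 1.136 Mbps.
Video: 4.558 − 1.136 = 3.422 Mbps.

3.42 Mbps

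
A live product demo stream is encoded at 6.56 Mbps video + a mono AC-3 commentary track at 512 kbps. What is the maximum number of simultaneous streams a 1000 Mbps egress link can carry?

141

Audio: 512 kbps = 0.512 Mbps.
Per-viewer media rate: 7.072 Mbps.
1000 Mbps = 1,000 Mbps; 1,000 / 7.072 = 141.40 → 141 viewers.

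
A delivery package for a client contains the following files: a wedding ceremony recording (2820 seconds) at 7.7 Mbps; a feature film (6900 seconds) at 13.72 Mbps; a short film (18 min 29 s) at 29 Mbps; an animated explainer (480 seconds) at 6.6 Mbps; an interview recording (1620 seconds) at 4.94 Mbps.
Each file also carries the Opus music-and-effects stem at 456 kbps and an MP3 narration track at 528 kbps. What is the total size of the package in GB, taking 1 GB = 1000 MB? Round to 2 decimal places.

Audio total: 456 + 528 = 984 kbps = 0.984 Mbps.
wedding ceremony recording: 8.684 Mbps × 2820 s = 24488.9 Mb
feature film: 14.704 Mbps × 6900 s = 101457.6 Mb
short film: 29.984 Mbps × 1109 s = 33252.3 Mb
animated explainer: 7.584 Mbps × 480 s = 3640.3 Mb
interview recording: 5.924 Mbps × 1620 s = 9596.9 Mb
Total: 172435.9 Mb = 21554.5 MB.
= 21.55 GB.

21.55 GB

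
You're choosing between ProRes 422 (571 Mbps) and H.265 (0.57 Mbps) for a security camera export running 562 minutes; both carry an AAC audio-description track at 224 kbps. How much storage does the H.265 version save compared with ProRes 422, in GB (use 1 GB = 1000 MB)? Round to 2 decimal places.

562 min = 33720 s
Audio: 224 kbps = 0.224 Mbps.
ProRes 422: 571.224 Mbps × 33720 s = 19261673.3 Mb = 2407.709 GB.
H.265: 0.794 Mbps × 33720 s = 26773.7 Mb = 3.347 GB.
Saving: 2407.709 − 3.347 = 2404.362 GB.

2404.36 GB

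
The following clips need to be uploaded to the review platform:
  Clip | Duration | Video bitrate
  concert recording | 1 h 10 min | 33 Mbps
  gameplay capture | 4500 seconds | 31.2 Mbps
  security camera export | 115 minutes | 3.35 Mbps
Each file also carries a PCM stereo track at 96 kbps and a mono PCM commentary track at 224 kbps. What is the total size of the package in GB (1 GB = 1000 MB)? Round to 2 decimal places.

38.39 GB

Audio total: 96 + 224 = 320 kbps = 0.320 Mbps.
concert recording: 33.320 Mbps × 4200 s = 139944.0 Mb
gameplay capture: 31.520 Mbps × 4500 s = 141840.0 Mb
security camera export: 3.670 Mbps × 6900 s = 25323.0 Mb
Total: 307107.0 Mb = 38388.4 MB.
= 38.39 GB.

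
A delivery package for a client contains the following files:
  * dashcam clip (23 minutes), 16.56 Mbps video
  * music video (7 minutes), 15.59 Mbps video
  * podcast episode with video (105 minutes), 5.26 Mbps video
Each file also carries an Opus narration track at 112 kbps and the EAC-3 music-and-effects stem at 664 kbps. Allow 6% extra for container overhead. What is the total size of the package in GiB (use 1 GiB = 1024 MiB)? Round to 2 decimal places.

Audio total: 112 + 664 = 776 kbps = 0.776 Mbps.
dashcam clip: 17.336 Mbps × 1380 s × 1.06 = 25359.1 Mb
music video: 16.366 Mbps × 420 s × 1.06 = 7286.1 Mb
podcast episode with video: 6.036 Mbps × 6300 s × 1.06 = 40308.4 Mb
Total: 72953.7 Mb = 9119.2 MB.
= 8.493 GiB.

8.49 GiB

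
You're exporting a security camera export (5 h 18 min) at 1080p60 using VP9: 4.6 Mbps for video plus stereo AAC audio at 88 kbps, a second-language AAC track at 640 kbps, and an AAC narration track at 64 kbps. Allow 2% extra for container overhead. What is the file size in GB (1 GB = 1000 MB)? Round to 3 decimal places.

13.117 GB

5 h 18 min = 318 min = 19080 s
Audio total: 88 + 640 + 64 = 792 kbps = 0.792 Mbps.
Total bitrate: 4.6 + 0.792 = 5.392 Mbps.
Stream data: 5.392 Mbps × 19080 s = 102879.4 Mb.
With 2% container overhead: ×1.02.
104,937 Mb ÷ 8 = 13,117 MB → 13.12 GB.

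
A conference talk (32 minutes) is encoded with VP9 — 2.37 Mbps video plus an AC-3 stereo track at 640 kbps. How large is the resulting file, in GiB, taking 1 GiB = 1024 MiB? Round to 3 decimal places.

32 min = 1920 s
Audio: 640 kbps = 0.640 Mbps.
Total bitrate: 2.37 + 0.640 = 3.010 Mbps.
Stream data: 3.010 Mbps × 1920 s = 5779.2 Mb.
5,779 Mb = 722,400,000 bytes ÷ 1,073,741,824 = 0.6728 GiB.

0.673 GiB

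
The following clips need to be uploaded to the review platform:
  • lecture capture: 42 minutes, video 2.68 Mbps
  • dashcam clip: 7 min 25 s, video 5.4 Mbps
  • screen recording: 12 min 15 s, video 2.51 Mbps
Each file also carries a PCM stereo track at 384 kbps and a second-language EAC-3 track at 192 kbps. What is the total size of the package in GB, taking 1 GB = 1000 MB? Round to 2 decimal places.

1.64 GB

Audio total: 384 + 192 = 576 kbps = 0.576 Mbps.
lecture capture: 3.256 Mbps × 2520 s = 8205.1 Mb
dashcam clip: 5.976 Mbps × 445 s = 2659.3 Mb
screen recording: 3.086 Mbps × 735 s = 2268.2 Mb
Total: 13132.6 Mb = 1641.6 MB.
= 1.642 GB.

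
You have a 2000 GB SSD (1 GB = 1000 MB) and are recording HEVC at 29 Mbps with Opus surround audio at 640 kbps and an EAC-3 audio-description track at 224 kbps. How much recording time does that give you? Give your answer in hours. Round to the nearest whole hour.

149 hours

Audio total: 640 + 224 = 864 kbps = 0.864 Mbps.
Total bitrate: 29 + 0.864 = 29.864 Mbps.
Capacity: 2000 GB = 16,000,000 Mb.
Recording time: 16,000,000 / 29.864 = 535,762 s ≈ 149 hours.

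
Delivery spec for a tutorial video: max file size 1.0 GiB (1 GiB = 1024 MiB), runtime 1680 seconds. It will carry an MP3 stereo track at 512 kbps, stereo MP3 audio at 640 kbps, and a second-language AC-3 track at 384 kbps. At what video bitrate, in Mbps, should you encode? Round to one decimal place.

3.6 Mbps

Budget: 1.0 GiB = 8589.9 Mb.
Total bitrate budget: 8589.9 Mb / 1680 s = 5.113 Mbps.
Audio total: 512 + 640 + 384 = 1536 kbps = 1.536 Mbps.
Video: 5.113 − 1.536 = 3.577 Mbps.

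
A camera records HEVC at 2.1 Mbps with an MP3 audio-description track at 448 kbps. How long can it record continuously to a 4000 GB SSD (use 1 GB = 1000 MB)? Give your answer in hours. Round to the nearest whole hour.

Audio: 448 kbps = 0.448 Mbps.
Total bitrate: 2.1 + 0.448 = 2.548 Mbps.
Capacity: 4000 GB = 32,000,000 Mb.
Recording time: 32,000,000 / 2.548 = 12,558,870 s ≈ 3,489 hours.

3489 hours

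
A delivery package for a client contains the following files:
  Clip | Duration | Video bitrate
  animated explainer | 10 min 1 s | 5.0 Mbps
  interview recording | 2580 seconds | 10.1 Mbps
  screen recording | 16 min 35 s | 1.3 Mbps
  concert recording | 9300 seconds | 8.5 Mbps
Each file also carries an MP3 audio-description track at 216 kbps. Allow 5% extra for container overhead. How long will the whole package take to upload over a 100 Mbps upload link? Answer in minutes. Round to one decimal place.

19.7 minutes

Audio: 216 kbps = 0.216 Mbps.
animated explainer: 5.216 Mbps × 601 s × 1.05 = 3291.6 Mb
interview recording: 10.316 Mbps × 2580 s × 1.05 = 27946.0 Mb
screen recording: 1.516 Mbps × 995 s × 1.05 = 1583.8 Mb
concert recording: 8.716 Mbps × 9300 s × 1.05 = 85111.7 Mb
Total: 117933.2 Mb = 14741.6 MB.
At 100 Mbps: 117933.2 / 100 = 1179 s ≈ 19.7 minutes.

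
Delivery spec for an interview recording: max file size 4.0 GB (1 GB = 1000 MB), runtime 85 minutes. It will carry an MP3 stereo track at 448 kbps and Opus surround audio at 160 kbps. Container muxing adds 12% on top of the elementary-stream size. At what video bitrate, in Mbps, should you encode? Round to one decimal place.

Budget: 4.0 GB = 32000.0 Mb.
Stream payload after overhead: 32000.0 / 1.12 = 28571.4 Mb.
85 min = 5100 s
Total bitrate budget: 28571.4 Mb / 5100 s = 5.602 Mbps.
Audio total: 448 + 160 = 608 kbps = 0.608 Mbps.
Video: 5.602 − 0.608 = 4.994 Mbps.

5.0 Mbps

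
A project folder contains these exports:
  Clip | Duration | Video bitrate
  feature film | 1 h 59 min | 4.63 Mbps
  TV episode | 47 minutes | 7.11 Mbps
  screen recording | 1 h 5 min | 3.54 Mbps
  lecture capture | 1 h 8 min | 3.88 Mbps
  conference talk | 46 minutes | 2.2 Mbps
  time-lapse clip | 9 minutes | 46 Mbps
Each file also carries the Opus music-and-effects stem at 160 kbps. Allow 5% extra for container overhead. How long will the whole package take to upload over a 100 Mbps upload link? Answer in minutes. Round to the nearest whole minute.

Audio: 160 kbps = 0.160 Mbps.
feature film: 4.790 Mbps × 7140 s × 1.05 = 35910.6 Mb
TV episode: 7.270 Mbps × 2820 s × 1.05 = 21526.5 Mb
screen recording: 3.700 Mbps × 3900 s × 1.05 = 15151.5 Mb
lecture capture: 4.040 Mbps × 4080 s × 1.05 = 17307.4 Mb
conference talk: 2.360 Mbps × 2760 s × 1.05 = 6839.3 Mb
time-lapse clip: 46.160 Mbps × 540 s × 1.05 = 26172.7 Mb
Total: 122908.0 Mb = 15363.5 MB.
At 100 Mbps: 122908.0 / 100 = 1229 s ≈ 20.5 minutes.

20 minutes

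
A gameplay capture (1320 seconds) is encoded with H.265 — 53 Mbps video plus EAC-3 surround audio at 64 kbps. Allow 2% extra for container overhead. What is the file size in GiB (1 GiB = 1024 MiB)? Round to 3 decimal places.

Audio: 64 kbps = 0.064 Mbps.
Total bitrate: 53 + 0.064 = 53.064 Mbps.
Stream data: 53.064 Mbps × 1320 s = 70044.5 Mb.
With 2% container overhead: ×1.02.
71,445 Mb = 8,930,671,200 bytes ÷ 1,073,741,824 = 8.317 GiB.

8.317 GiB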